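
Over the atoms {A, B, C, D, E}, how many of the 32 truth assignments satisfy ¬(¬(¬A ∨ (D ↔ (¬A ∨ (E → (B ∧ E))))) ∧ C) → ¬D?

17

Initial set: {(¬(¬(¬A ∨ (D ↔ (¬A ∨ (E → (B ∧ E))))) ∧ C) → ¬D)}.
(¬(¬(¬A ∨ (D ↔ (¬A ∨ (E → (B ∧ E))))) ∧ C) → ¬D): β-rule — branch into ¬¬(¬(¬A ∨ (D ↔ (¬A ∨ (E → (B ∧ E))))) ∧ C)  //  ¬D.
  branch 1 (add ¬¬(¬(¬A ∨ (D ↔ (¬A ∨ (E → (B ∧ E))))) ∧ C)):
    ¬¬(¬(¬A ∨ (D ↔ (¬A ∨ (E → (B ∧ E))))) ∧ C): α-rule — add ¬(¬A ∨ (D ↔ (¬A ∨ (E → (B ∧ E))))), C.
    ¬(¬A ∨ (D ↔ (¬A ∨ (E → (B ∧ E))))): α-rule — add ¬¬A, ¬(D ↔ (¬A ∨ (E → (B ∧ E)))).
    ¬(D ↔ (¬A ∨ (E → (B ∧ E)))): β-rule — branch into D, ¬(¬A ∨ (E → (B ∧ E)))  //  ¬D, (¬A ∨ (E → (B ∧ E))).
      branch 1.1 (add D, ¬(¬A ∨ (E → (B ∧ E)))):
        ¬(¬A ∨ (E → (B ∧ E))): α-rule — add ¬¬A, ¬(E → (B ∧ E)).
        ¬(E → (B ∧ E)): α-rule — add E, ¬(B ∧ E).
        ¬(B ∧ E): β-rule — branch into ¬B  //  ¬E.
          branch 1.1.1 (add ¬B):
            ○ open, literals {A=T, B=F, C=T, D=T, E=T}.
          branch 1.1.2 (add ¬E):
            × closes — contains both E and ¬E.
      branch 1.2 (add ¬D, (¬A ∨ (E → (B ∧ E)))):
        (¬A ∨ (E → (B ∧ E))): β-rule — branch into ¬A  //  (E → (B ∧ E)).
          branch 1.2.1 (add ¬A):
            × closes — contains both A and ¬A.
          branch 1.2.2 (add (E → (B ∧ E))):
            (E → (B ∧ E)): β-rule — branch into ¬E  //  (B ∧ E).
              branch 1.2.2.1 (add ¬E):
                ○ open, literals {A=T, C=T, D=F, E=F}.
              branch 1.2.2.2 (add (B ∧ E)):
                (B ∧ E): α-rule — add B, E.
                ○ open, literals {A=T, B=T, C=T, D=F, E=T}.
  branch 2 (add ¬D):
    ○ open, literals {D=F}.
2 branches closed, 4 open.
Each open branch fixes some atoms; the unmentioned ones are free. Counting distinct full assignments: branch {A=T, B=F, C=T, D=T, E=T} (none free) contributes 1 new; branch {A=T, C=T, D=F, E=F} (B) contributes 2 new; branch {A=T, B=T, C=T, D=F, E=T} (none free) contributes 1 new; branch {D=F} (A, B, C, E) contributes 13 new. Total: 17.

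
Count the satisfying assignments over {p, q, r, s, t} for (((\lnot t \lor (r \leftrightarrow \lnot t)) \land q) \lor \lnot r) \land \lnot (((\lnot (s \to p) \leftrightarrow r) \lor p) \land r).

Initial set: {((((\lnot t \lor (r \leftrightarrow \lnot t)) \land q) \lor \lnot r) \land \lnot (((\lnot (s \to p) \leftrightarrow r) \lor p) \land r))}.
((((\lnot t \lor (r \leftrightarrow \lnot t)) \land q) \lor \lnot r) \land \lnot (((\lnot (s \to p) \leftrightarrow r) \lor p) \land r)): α-rule — add (((\lnot t \lor (r \leftrightarrow \lnot t)) \land q) \lor \lnot r), \lnot (((\lnot (s \to p) \leftrightarrow r) \lor p) \land r).
(((\lnot t \lor (r \leftrightarrow \lnot t)) \land q) \lor \lnot r): β-rule — branch into ((\lnot t \lor (r \leftrightarrow \lnot t)) \land q)  //  \lnot r.
  branch 1 (add ((\lnot t \lor (r \leftrightarrow \lnot t)) \land q)):
    ((\lnot t \lor (r \leftrightarrow \lnot t)) \land q): α-rule — add (\lnot t \lor (r \leftrightarrow \lnot t)), q.
    \lnot (((\lnot (s \to p) \leftrightarrow r) \lor p) \land r): β-rule — branch into \lnot ((\lnot (s \to p) \leftrightarrow r) \lor p)  //  \lnot r.
      branch 1.1 (add \lnot ((\lnot (s \to p) \leftrightarrow r) \lor p)):
        \lnot ((\lnot (s \to p) \leftrightarrow r) \lor p): α-rule — add \lnot (\lnot (s \to p) \leftrightarrow r), \lnot p.
        (\lnot t \lor (r \leftrightarrow \lnot t)): β-rule — branch into \lnot t  //  (r \leftrightarrow \lnot t).
          branch 1.1.1 (add \lnot t):
            \lnot (\lnot (s \to p) \leftrightarrow r): β-rule — branch into \lnot (s \to p), \lnot r  //  \lnot \lnot (s \to p), r.
              branch 1.1.1.1 (add \lnot (s \to p), \lnot r):
                \lnot (s \to p): α-rule — add s, \lnot p.
                ○ open, literals {p=0, q=1, r=0, s=1, t=0}.
              branch 1.1.1.2 (add \lnot \lnot (s \to p), r):
                \lnot \lnot (s \to p): β-rule — branch into \lnot s  //  p.
                  branch 1.1.1.2.1 (add \lnot s):
                    ○ open, literals {p=0, q=1, r=1, s=0, t=0}.
                  branch 1.1.1.2.2 (add p):
                    × closes — contains both p and \lnot p.
          branch 1.1.2 (add (r \leftrightarrow \lnot t)):
            \lnot (\lnot (s \to p) \leftrightarrow r): β-rule — branch into \lnot (s \to p), \lnot r  //  \lnot \lnot (s \to p), r.
              branch 1.1.2.1 (add \lnot (s \to p), \lnot r):
                \lnot (s \to p): α-rule — add s, \lnot p.
                (r \leftrightarrow \lnot t): β-rule — branch into r, \lnot t  //  \lnot r, \lnot \lnot t.
                  branch 1.1.2.1.1 (add r, \lnot t):
                    × closes — contains both r and \lnot r.
                  branch 1.1.2.1.2 (add \lnot r, \lnot \lnot t):
                    ○ open, literals {p=0, q=1, r=0, s=1, t=1}.
              branch 1.1.2.2 (add \lnot \lnot (s \to p), r):
                (r \leftrightarrow \lnot t): β-rule — branch into r, \lnot t  //  \lnot r, \lnot \lnot t.
                  branch 1.1.2.2.1 (add r, \lnot t):
                    \lnot \lnot (s \to p): β-rule — branch into \lnot s  //  p.
                      branch 1.1.2.2.1.1 (add \lnot s):
                        ○ open, literals {p=0, q=1, r=1, s=0, t=0}.
                      branch 1.1.2.2.1.2 (add p):
                        × closes — contains both p and \lnot p.
                  branch 1.1.2.2.2 (add \lnot r, \lnot \lnot t):
                    × closes — contains both r and \lnot r.
      branch 1.2 (add \lnot r):
        (\lnot t \lor (r \leftrightarrow \lnot t)): β-rule — branch into \lnot t  //  (r \leftrightarrow \lnot t).
          branch 1.2.1 (add \lnot t):
            ○ open, literals {q=1, r=0, t=0}.
          branch 1.2.2 (add (r \leftrightarrow \lnot t)):
            (r \leftrightarrow \lnot t): β-rule — branch into r, \lnot t  //  \lnot r, \lnot \lnot t.
              branch 1.2.2.1 (add r, \lnot t):
                × closes — contains both r and \lnot r.
              branch 1.2.2.2 (add \lnot r, \lnot \lnot t):
                ○ open, literals {q=1, r=0, t=1}.
  branch 2 (add \lnot r):
    \lnot (((\lnot (s \to p) \leftrightarrow r) \lor p) \land r): β-rule — branch into \lnot ((\lnot (s \to p) \leftrightarrow r) \lor p)  //  \lnot r.
      branch 2.1 (add \lnot ((\lnot (s \to p) \leftrightarrow r) \lor p)):
        \lnot ((\lnot (s \to p) \leftrightarrow r) \lor p): α-rule — add \lnot (\lnot (s \to p) \leftrightarrow r), \lnot p.
        \lnot (\lnot (s \to p) \leftrightarrow r): β-rule — branch into \lnot (s \to p), \lnot r  //  \lnot \lnot (s \to p), r.
          branch 2.1.1 (add \lnot (s \to p), \lnot r):
            \lnot (s \to p): α-rule — add s, \lnot p.
            ○ open, literals {p=0, r=0, s=1}.
          branch 2.1.2 (add \lnot \lnot (s \to p), r):
            × closes — contains both r and \lnot r.
      branch 2.2 (add \lnot r):
        ○ open, literals {r=0}.
6 branches closed, 8 open.
Each open branch fixes some atoms; the unmentioned ones are free. Counting distinct full assignments: branch {p=0, q=1, r=0, s=1, t=0} (none free) contributes 1 new; branch {p=0, q=1, r=1, s=0, t=0} (none free) contributes 1 new; branch {p=0, q=1, r=0, s=1, t=1} (none free) contributes 1 new; branch {p=0, q=1, r=1, s=0, t=0} (none free) contributes 0 new; branch {q=1, r=0, t=0} (p, s) contributes 3 new; branch {q=1, r=0, t=1} (p, s) contributes 3 new; branch {p=0, r=0, s=1} (q, t) contributes 2 new; branch {r=0} (p, q, s, t) contributes 6 new. Total: 17.

17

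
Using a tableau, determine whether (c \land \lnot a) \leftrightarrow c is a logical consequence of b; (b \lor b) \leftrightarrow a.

Initial set: {b; ((b \lor b) \leftrightarrow a); \lnot ((c \land \lnot a) \leftrightarrow c)}.
((b \lor b) \leftrightarrow a): β-rule — branch into (b \lor b), a  //  \lnot (b \lor b), \lnot a.
  branch 1 (add (b \lor b), a):
    \lnot ((c \land \lnot a) \leftrightarrow c): β-rule — branch into (c \land \lnot a), \lnot c  //  \lnot (c \land \lnot a), c.
      branch 1.1 (add (c \land \lnot a), \lnot c):
        (c \land \lnot a): α-rule — add c, \lnot a.
        × closes — contains both c and \lnot c.
      branch 1.2 (add \lnot (c \land \lnot a), c):
        (b \lor b): β-rule — branch into b  //  b.
          branch 1.2.1 (add b):
            \lnot (c \land \lnot a): β-rule — branch into \lnot c  //  \lnot \lnot a.
              branch 1.2.1.1 (add \lnot c):
                × closes — contains both c and \lnot c.
              branch 1.2.1.2 (add \lnot \lnot a):
                ○ open, literals {a=true, b=true, c=true}.
          branch 1.2.2 (add b):
            \lnot (c \land \lnot a): β-rule — branch into \lnot c  //  \lnot \lnot a.
              branch 1.2.2.1 (add \lnot c):
                × closes — contains both c and \lnot c.
              branch 1.2.2.2 (add \lnot \lnot a):
                ○ open, literals {a=true, b=true, c=true}.
  branch 2 (add \lnot (b \lor b), \lnot a):
    \lnot (b \lor b): α-rule — add \lnot b, \lnot b.
    × closes — contains both b and \lnot b.
4 branches closed, 2 open.
An open branch gives a countermodel: a=true, b=true, c=true (unmentioned atoms arbitrary); the premises hold there but the conclusion fails.

No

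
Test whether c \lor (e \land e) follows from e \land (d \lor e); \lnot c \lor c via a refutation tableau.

Initial set: {(e \land (d \lor e)); (\lnot c \lor c); \lnot (c \lor (e \land e))}.
(e \land (d \lor e)): α-rule — add e, (d \lor e).
\lnot (c \lor (e \land e)): α-rule — add \lnot c, \lnot (e \land e).
(\lnot c \lor c): β-rule — branch into \lnot c  //  c.
  branch 1 (add \lnot c):
    (d \lor e): β-rule — branch into d  //  e.
      branch 1.1 (add d):
        \lnot (e \land e): β-rule — branch into \lnot e  //  \lnot e.
          branch 1.1.1 (add \lnot e):
            × closes — contains both e and \lnot e.
          branch 1.1.2 (add \lnot e):
            × closes — contains both e and \lnot e.
      branch 1.2 (add e):
        \lnot (e \land e): β-rule — branch into \lnot e  //  \lnot e.
          branch 1.2.1 (add \lnot e):
            × closes — contains both e and \lnot e.
          branch 1.2.2 (add \lnot e):
            × closes — contains both e and \lnot e.
  branch 2 (add c):
    × closes — contains both c and \lnot c.
All 5 branches close.
Every branch closed, so the premises entail the conclusion.

Yes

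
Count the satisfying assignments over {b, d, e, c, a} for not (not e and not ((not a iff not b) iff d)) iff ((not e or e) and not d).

Initial set: {(not (not e and not ((not a iff not b) iff d)) iff ((not e or e) and not d))}.
(not (not e and not ((not a iff not b) iff d)) iff ((not e or e) and not d)): β-rule — branch into not (not e and not ((not a iff not b) iff d)), ((not e or e) and not d)  //  not not (not e and not ((not a iff not b) iff d)), not ((not e or e) and not d).
  branch 1 (add not (not e and not ((not a iff not b) iff d)), ((not e or e) and not d)):
    ((not e or e) and not d): α-rule — add (not e or e), not d.
    not (not e and not ((not a iff not b) iff d)): β-rule — branch into not not e  //  not not ((not a iff not b) iff d).
      branch 1.1 (add not not e):
        (not e or e): β-rule — branch into not e  //  e.
          branch 1.1.1 (add not e):
            × closes — contains both e and not e.
          branch 1.1.2 (add e):
            ○ open, literals {d=F, e=T}.
      branch 1.2 (add not not ((not a iff not b) iff d)):
        (not e or e): β-rule — branch into not e  //  e.
          branch 1.2.1 (add not e):
            not not ((not a iff not b) iff d): β-rule — branch into (not a iff not b), d  //  not (not a iff not b), not d.
              branch 1.2.1.1 (add (not a iff not b), d):
                × closes — contains both d and not d.
              branch 1.2.1.2 (add not (not a iff not b), not d):
                not (not a iff not b): β-rule — branch into not a, not not b  //  not not a, not b.
                  branch 1.2.1.2.1 (add not a, not not b):
                    ○ open, literals {a=F, b=T, d=F, e=F}.
                  branch 1.2.1.2.2 (add not not a, not b):
                    ○ open, literals {a=T, b=F, d=F, e=F}.
          branch 1.2.2 (add e):
            not not ((not a iff not b) iff d): β-rule — branch into (not a iff not b), d  //  not (not a iff not b), not d.
              branch 1.2.2.1 (add (not a iff not b), d):
                × closes — contains both d and not d.
              branch 1.2.2.2 (add not (not a iff not b), not d):
                not (not a iff not b): β-rule — branch into not a, not not b  //  not not a, not b.
                  branch 1.2.2.2.1 (add not a, not not b):
                    ○ open, literals {a=F, b=T, d=F, e=T}.
                  branch 1.2.2.2.2 (add not not a, not b):
                    ○ open, literals {a=T, b=F, d=F, e=T}.
  branch 2 (add not not (not e and not ((not a iff not b) iff d)), not ((not e or e) and not d)):
    not not (not e and not ((not a iff not b) iff d)): α-rule — add not e, not ((not a iff not b) iff d).
    not ((not e or e) and not d): β-rule — branch into not (not e or e)  //  not not d.
      branch 2.1 (add not (not e or e)):
        not (not e or e): α-rule — add not not e, not e.
        × closes — contains both e and not e.
      branch 2.2 (add not not d):
        not ((not a iff not b) iff d): β-rule — branch into (not a iff not b), not d  //  not (not a iff not b), d.
          branch 2.2.1 (add (not a iff not b), not d):
            × closes — contains both d and not d.
          branch 2.2.2 (add not (not a iff not b), d):
            not (not a iff not b): β-rule — branch into not a, not not b  //  not not a, not b.
              branch 2.2.2.1 (add not a, not not b):
                ○ open, literals {a=F, b=T, d=T, e=F}.
              branch 2.2.2.2 (add not not a, not b):
                ○ open, literals {a=T, b=F, d=T, e=F}.
5 branches closed, 7 open.
Each open branch fixes some atoms; the unmentioned ones are free. Counting distinct full assignments: branch {d=F, e=T} (b, c, a) contributes 8 new; branch {a=F, b=T, d=F, e=F} (c) contributes 2 new; branch {a=T, b=F, d=F, e=F} (c) contributes 2 new; branch {a=F, b=T, d=F, e=T} (c) contributes 0 new; branch {a=T, b=F, d=F, e=T} (c) contributes 0 new; branch {a=F, b=T, d=T, e=F} (c) contributes 2 new; branch {a=T, b=F, d=T, e=F} (c) contributes 2 new. Total: 16.

16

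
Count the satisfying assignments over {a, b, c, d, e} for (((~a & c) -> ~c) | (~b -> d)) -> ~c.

Initial set: {((((~a & c) -> ~c) | (~b -> d)) -> ~c)}.
((((~a & c) -> ~c) | (~b -> d)) -> ~c): β-rule — branch into ~(((~a & c) -> ~c) | (~b -> d))  //  ~c.
  branch 1 (add ~(((~a & c) -> ~c) | (~b -> d))):
    ~(((~a & c) -> ~c) | (~b -> d)): α-rule — add ~((~a & c) -> ~c), ~(~b -> d).
    ~((~a & c) -> ~c): α-rule — add (~a & c), ~~c.
    ~(~b -> d): α-rule — add ~b, ~d.
    (~a & c): α-rule — add ~a, c.
    ○ open, literals {a=F, b=F, c=T, d=F}.
  branch 2 (add ~c):
    ○ open, literals {c=F}.
0 branches closed, 2 open.
Each open branch fixes some atoms; the unmentioned ones are free. Counting distinct full assignments: branch {a=F, b=F, c=T, d=F} (e) contributes 2 new; branch {c=F} (a, b, d, e) contributes 16 new. Total: 18.

18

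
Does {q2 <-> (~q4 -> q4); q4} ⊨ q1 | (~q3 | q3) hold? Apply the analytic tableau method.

Yes

Initial set: {T (q2 <-> (~q4 -> q4)); T q4; F (q1 | (~q3 | q3))}.
F (q1 | (~q3 | q3)): α-rule — add F q1, F (~q3 | q3).
F (~q3 | q3): α-rule — add F ~q3, F q3.
× closes — contains both q3 and ~q3.
All 1 branch closes.
Every branch closed, so the premises entail the conclusion.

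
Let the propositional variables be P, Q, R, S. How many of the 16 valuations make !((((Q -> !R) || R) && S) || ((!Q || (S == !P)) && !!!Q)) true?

Initial set: {!((((Q -> !R) || R) && S) || ((!Q || (S == !P)) && !!!Q))}.
!((((Q -> !R) || R) && S) || ((!Q || (S == !P)) && !!!Q)): α-rule — add !(((Q -> !R) || R) && S), !((!Q || (S == !P)) && !!!Q).
!(((Q -> !R) || R) && S): β-rule — branch into !((Q -> !R) || R)  //  !S.
  branch 1 (add !((Q -> !R) || R)):
    !((Q -> !R) || R): α-rule — add !(Q -> !R), !R.
    !(Q -> !R): α-rule — add Q, !!R.
    × closes — contains both R and !R.
  branch 2 (add !S):
    !((!Q || (S == !P)) && !!!Q): β-rule — branch into !(!Q || (S == !P))  //  !!!!Q.
      branch 2.1 (add !(!Q || (S == !P))):
        !(!Q || (S == !P)): α-rule — add !!Q, !(S == !P).
        !(S == !P): β-rule — branch into S, !!P  //  !S, !P.
          branch 2.1.1 (add S, !!P):
            × closes — contains both S and !S.
          branch 2.1.2 (add !S, !P):
            ○ open, literals {P=0, Q=1, S=0}.
      branch 2.2 (add !!!!Q):
        !!!!Q: drop double negation, giving !!Q.
        ○ open, literals {Q=1, S=0}.
2 branches closed, 2 open.
Each open branch fixes some atoms; the unmentioned ones are free. Counting distinct full assignments: branch {P=0, Q=1, S=0} (R) contributes 2 new; branch {Q=1, S=0} (P, R) contributes 2 new. Total: 4.

4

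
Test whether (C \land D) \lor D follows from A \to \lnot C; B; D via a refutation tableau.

Yes

Initial set: {(A \to \lnot C); B; D; \lnot ((C \land D) \lor D)}.
\lnot ((C \land D) \lor D): α-rule — add \lnot (C \land D), \lnot D.
× closes — contains both D and \lnot D.
All 1 branch closes.
Every branch closed, so the premises entail the conclusion.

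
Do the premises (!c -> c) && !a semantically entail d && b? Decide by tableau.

No

Initial set: {((!c -> c) && !a); !(d && b)}.
((!c -> c) && !a): α-rule — add (!c -> c), !a.
!(d && b): β-rule — branch into !d  //  !b.
  branch 1 (add !d):
    (!c -> c): β-rule — branch into !!c  //  c.
      branch 1.1 (add !!c):
        ○ open, literals {a=F, c=T, d=F}.
      branch 1.2 (add c):
        ○ open, literals {a=F, c=T, d=F}.
  branch 2 (add !b):
    (!c -> c): β-rule — branch into !!c  //  c.
      branch 2.1 (add !!c):
        ○ open, literals {a=F, b=F, c=T}.
      branch 2.2 (add c):
        ○ open, literals {a=F, b=F, c=T}.
0 branches closed, 4 open.
An open branch gives a countermodel: a=F, c=T, d=F (unmentioned atoms arbitrary); the premises hold there but the conclusion fails.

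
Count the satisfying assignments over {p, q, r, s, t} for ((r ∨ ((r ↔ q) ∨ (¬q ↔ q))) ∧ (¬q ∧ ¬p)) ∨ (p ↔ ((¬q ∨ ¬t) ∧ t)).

20

Initial set: {(((r ∨ ((r ↔ q) ∨ (¬q ↔ q))) ∧ (¬q ∧ ¬p)) ∨ (p ↔ ((¬q ∨ ¬t) ∧ t)))}.
(((r ∨ ((r ↔ q) ∨ (¬q ↔ q))) ∧ (¬q ∧ ¬p)) ∨ (p ↔ ((¬q ∨ ¬t) ∧ t))): β-rule — branch into ((r ∨ ((r ↔ q) ∨ (¬q ↔ q))) ∧ (¬q ∧ ¬p))  //  (p ↔ ((¬q ∨ ¬t) ∧ t)).
  branch 1 (add ((r ∨ ((r ↔ q) ∨ (¬q ↔ q))) ∧ (¬q ∧ ¬p))):
    ((r ∨ ((r ↔ q) ∨ (¬q ↔ q))) ∧ (¬q ∧ ¬p)): α-rule — add (r ∨ ((r ↔ q) ∨ (¬q ↔ q))), (¬q ∧ ¬p).
    (¬q ∧ ¬p): α-rule — add ¬q, ¬p.
    (r ∨ ((r ↔ q) ∨ (¬q ↔ q))): β-rule — branch into r  //  ((r ↔ q) ∨ (¬q ↔ q)).
      branch 1.1 (add r):
        ○ open, literals {p=false, q=false, r=true}.
      branch 1.2 (add ((r ↔ q) ∨ (¬q ↔ q))):
        ((r ↔ q) ∨ (¬q ↔ q)): β-rule — branch into (r ↔ q)  //  (¬q ↔ q).
          branch 1.2.1 (add (r ↔ q)):
            (r ↔ q): β-rule — branch into r, q  //  ¬r, ¬q.
              branch 1.2.1.1 (add r, q):
                × closes — contains both q and ¬q.
              branch 1.2.1.2 (add ¬r, ¬q):
                ○ open, literals {p=false, q=false, r=false}.
          branch 1.2.2 (add (¬q ↔ q)):
            (¬q ↔ q): β-rule — branch into ¬q, q  //  ¬¬q, ¬q.
              branch 1.2.2.1 (add ¬q, q):
                × closes — contains both q and ¬q.
              branch 1.2.2.2 (add ¬¬q, ¬q):
                × closes — contains both q and ¬q.
  branch 2 (add (p ↔ ((¬q ∨ ¬t) ∧ t))):
    (p ↔ ((¬q ∨ ¬t) ∧ t)): β-rule — branch into p, ((¬q ∨ ¬t) ∧ t)  //  ¬p, ¬((¬q ∨ ¬t) ∧ t).
      branch 2.1 (add p, ((¬q ∨ ¬t) ∧ t)):
        ((¬q ∨ ¬t) ∧ t): α-rule — add (¬q ∨ ¬t), t.
        (¬q ∨ ¬t): β-rule — branch into ¬q  //  ¬t.
          branch 2.1.1 (add ¬q):
            ○ open, literals {p=true, q=false, t=true}.
          branch 2.1.2 (add ¬t):
            × closes — contains both t and ¬t.
      branch 2.2 (add ¬p, ¬((¬q ∨ ¬t) ∧ t)):
        ¬((¬q ∨ ¬t) ∧ t): β-rule — branch into ¬(¬q ∨ ¬t)  //  ¬t.
          branch 2.2.1 (add ¬(¬q ∨ ¬t)):
            ¬(¬q ∨ ¬t): α-rule — add ¬¬q, ¬¬t.
            ○ open, literals {p=false, q=true, t=true}.
          branch 2.2.2 (add ¬t):
            ○ open, literals {p=false, t=false}.
4 branches closed, 5 open.
Each open branch fixes some atoms; the unmentioned ones are free. Counting distinct full assignments: branch {p=false, q=false, r=true} (s, t) contributes 4 new; branch {p=false, q=false, r=false} (s, t) contributes 4 new; branch {p=true, q=false, t=true} (r, s) contributes 4 new; branch {p=false, q=true, t=true} (r, s) contributes 4 new; branch {p=false, t=false} (q, r, s) contributes 4 new. Total: 20.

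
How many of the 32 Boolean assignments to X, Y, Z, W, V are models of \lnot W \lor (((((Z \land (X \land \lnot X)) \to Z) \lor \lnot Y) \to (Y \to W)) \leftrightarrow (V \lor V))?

Initial set: {(\lnot W \lor (((((Z \land (X \land \lnot X)) \to Z) \lor \lnot Y) \to (Y \to W)) \leftrightarrow (V \lor V)))}.
(\lnot W \lor (((((Z \land (X \land \lnot X)) \to Z) \lor \lnot Y) \to (Y \to W)) \leftrightarrow (V \lor V))): β-rule — branch into \lnot W  //  (((((Z \land (X \land \lnot X)) \to Z) \lor \lnot Y) \to (Y \to W)) \leftrightarrow (V \lor V)).
  branch 1 (add \lnot W):
    ○ open, literals {W=false}.
  branch 2 (add (((((Z \land (X \land \lnot X)) \to Z) \lor \lnot Y) \to (Y \to W)) \leftrightarrow (V \lor V))):
    (((((Z \land (X \land \lnot X)) \to Z) \lor \lnot Y) \to (Y \to W)) \leftrightarrow (V \lor V)): β-rule — branch into ((((Z \land (X \land \lnot X)) \to Z) \lor \lnot Y) \to (Y \to W)), (V \lor V)  //  \lnot ((((Z \land (X \land \lnot X)) \to Z) \lor \lnot Y) \to (Y \to W)), \lnot (V \lor V).
      branch 2.1 (add ((((Z \land (X \land \lnot X)) \to Z) \lor \lnot Y) \to (Y \to W)), (V \lor V)):
        ((((Z \land (X \land \lnot X)) \to Z) \lor \lnot Y) \to (Y \to W)): β-rule — branch into \lnot (((Z \land (X \land \lnot X)) \to Z) \lor \lnot Y)  //  (Y \to W).
          branch 2.1.1 (add \lnot (((Z \land (X \land \lnot X)) \to Z) \lor \lnot Y)):
            \lnot (((Z \land (X \land \lnot X)) \to Z) \lor \lnot Y): α-rule — add \lnot ((Z \land (X \land \lnot X)) \to Z), \lnot \lnot Y.
            \lnot ((Z \land (X \land \lnot X)) \to Z): α-rule — add (Z \land (X \land \lnot X)), \lnot Z.
            (Z \land (X \land \lnot X)): α-rule — add Z, (X \land \lnot X).
            × closes — contains both Z and \lnot Z.
          branch 2.1.2 (add (Y \to W)):
            (V \lor V): β-rule — branch into V  //  V.
              branch 2.1.2.1 (add V):
                (Y \to W): β-rule — branch into \lnot Y  //  W.
                  branch 2.1.2.1.1 (add \lnot Y):
                    ○ open, literals {V=true, Y=false}.
                  branch 2.1.2.1.2 (add W):
                    ○ open, literals {V=true, W=true}.
              branch 2.1.2.2 (add V):
                (Y \to W): β-rule — branch into \lnot Y  //  W.
                  branch 2.1.2.2.1 (add \lnot Y):
                    ○ open, literals {V=true, Y=false}.
                  branch 2.1.2.2.2 (add W):
                    ○ open, literals {V=true, W=true}.
      branch 2.2 (add \lnot ((((Z \land (X \land \lnot X)) \to Z) \lor \lnot Y) \to (Y \to W)), \lnot (V \lor V)):
        \lnot ((((Z \land (X \land \lnot X)) \to Z) \lor \lnot Y) \to (Y \to W)): α-rule — add (((Z \land (X \land \lnot X)) \to Z) \lor \lnot Y), \lnot (Y \to W).
        \lnot (V \lor V): α-rule — add \lnot V, \lnot V.
        \lnot (Y \to W): α-rule — add Y, \lnot W.
        (((Z \land (X \land \lnot X)) \to Z) \lor \lnot Y): β-rule — branch into ((Z \land (X \land \lnot X)) \to Z)  //  \lnot Y.
          branch 2.2.1 (add ((Z \land (X \land \lnot X)) \to Z)):
            ((Z \land (X \land \lnot X)) \to Z): β-rule — branch into \lnot (Z \land (X \land \lnot X))  //  Z.
              branch 2.2.1.1 (add \lnot (Z \land (X \land \lnot X))):
                \lnot (Z \land (X \land \lnot X)): β-rule — branch into \lnot Z  //  \lnot (X \land \lnot X).
                  branch 2.2.1.1.1 (add \lnot Z):
                    ○ open, literals {V=false, W=false, Y=true, Z=false}.
                  branch 2.2.1.1.2 (add \lnot (X \land \lnot X)):
                    \lnot (X \land \lnot X): β-rule — branch into \lnot X  //  \lnot \lnot X.
                      branch 2.2.1.1.2.1 (add \lnot X):
                        ○ open, literals {V=false, W=false, X=false, Y=true}.
                      branch 2.2.1.1.2.2 (add \lnot \lnot X):
                        ○ open, literals {V=false, W=false, X=true, Y=true}.
              branch 2.2.1.2 (add Z):
                ○ open, literals {V=false, W=false, Y=true, Z=true}.
          branch 2.2.2 (add \lnot Y):
            × closes — contains both Y and \lnot Y.
2 branches closed, 9 open.
Each open branch fixes some atoms; the unmentioned ones are free. Counting distinct full assignments: branch {W=false} (X, Y, Z, V) contributes 16 new; branch {V=true, Y=false} (X, Z, W) contributes 4 new; branch {V=true, W=true} (X, Y, Z) contributes 4 new; branch {V=true, Y=false} (X, Z, W) contributes 0 new; branch {V=true, W=true} (X, Y, Z) contributes 0 new; branch {V=false, W=false, Y=true, Z=false} (X) contributes 0 new; branch {V=false, W=false, X=false, Y=true} (Z) contributes 0 new; branch {V=false, W=false, X=true, Y=true} (Z) contributes 0 new; branch {V=false, W=false, Y=true, Z=true} (X) contributes 0 new. Total: 24.

24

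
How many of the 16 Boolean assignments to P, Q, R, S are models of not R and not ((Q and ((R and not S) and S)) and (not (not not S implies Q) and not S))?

Initial set: {T (not R and not ((Q and ((R and not S) and S)) and (not (not not S implies Q) and not S)))}.
T (not R and not ((Q and ((R and not S) and S)) and (not (not not S implies Q) and not S))): α-rule — add T not R, T not ((Q and ((R and not S) and S)) and (not (not not S implies Q) and not S)).
T not ((Q and ((R and not S) and S)) and (not (not not S implies Q) and not S)): β-rule — branch into F (Q and ((R and not S) and S))  //  F (not (not not S implies Q) and not S).
  branch 1 (add F (Q and ((R and not S) and S))):
    F (Q and ((R and not S) and S)): β-rule — branch into F Q  //  F ((R and not S) and S).
      branch 1.1 (add F Q):
        ○ open, literals {Q=false, R=false}.
      branch 1.2 (add F ((R and not S) and S)):
        F ((R and not S) and S): β-rule — branch into F (R and not S)  //  F S.
          branch 1.2.1 (add F (R and not S)):
            F (R and not S): β-rule — branch into F R  //  F not S.
              branch 1.2.1.1 (add F R):
                ○ open, literals {R=false}.
              branch 1.2.1.2 (add F not S):
                ○ open, literals {R=false, S=true}.
          branch 1.2.2 (add F S):
            ○ open, literals {R=false, S=false}.
  branch 2 (add F (not (not not S implies Q) and not S)):
    F (not (not not S implies Q) and not S): β-rule — branch into F not (not not S implies Q)  //  F not S.
      branch 2.1 (add F not (not not S implies Q)):
        F not (not not S implies Q): β-rule — branch into F not not S  //  T Q.
          branch 2.1.1 (add F not not S):
            F not not S: drop double negation, giving F S.
            ○ open, literals {R=false, S=false}.
          branch 2.1.2 (add T Q):
            ○ open, literals {Q=true, R=false}.
      branch 2.2 (add F not S):
        ○ open, literals {R=false, S=true}.
0 branches closed, 7 open.
Each open branch fixes some atoms; the unmentioned ones are free. Counting distinct full assignments: branch {Q=false, R=false} (P, S) contributes 4 new; branch {R=false} (P, Q, S) contributes 4 new; branch {R=false, S=true} (P, Q) contributes 0 new; branch {R=false, S=false} (P, Q) contributes 0 new; branch {R=false, S=false} (P, Q) contributes 0 new; branch {Q=true, R=false} (P, S) contributes 0 new; branch {R=false, S=true} (P, Q) contributes 0 new. Total: 8.

8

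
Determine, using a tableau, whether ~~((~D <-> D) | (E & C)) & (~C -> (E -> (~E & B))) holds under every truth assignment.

Not valid

Assume the negation and expand:
Initial set: {~(~~((~D <-> D) | (E & C)) & (~C -> (E -> (~E & B))))}.
~(~~((~D <-> D) | (E & C)) & (~C -> (E -> (~E & B)))): β-rule — branch into ~~~((~D <-> D) | (E & C))  //  ~(~C -> (E -> (~E & B))).
  branch 1 (add ~~~((~D <-> D) | (E & C))):
    ~~~((~D <-> D) | (E & C)): drop double negation, giving ~((~D <-> D) | (E & C)).
    ~((~D <-> D) | (E & C)): α-rule — add ~(~D <-> D), ~(E & C).
    ~(~D <-> D): β-rule — branch into ~D, ~D  //  ~~D, D.
      branch 1.1 (add ~D, ~D):
        ~(E & C): β-rule — branch into ~E  //  ~C.
          branch 1.1.1 (add ~E):
            ○ open, literals {D=F, E=F}.
          branch 1.1.2 (add ~C):
            ○ open, literals {C=F, D=F}.
      branch 1.2 (add ~~D, D):
        ~(E & C): β-rule — branch into ~E  //  ~C.
          branch 1.2.1 (add ~E):
            ○ open, literals {D=T, E=F}.
          branch 1.2.2 (add ~C):
            ○ open, literals {C=F, D=T}.
  branch 2 (add ~(~C -> (E -> (~E & B)))):
    ~(~C -> (E -> (~E & B))): α-rule — add ~C, ~(E -> (~E & B)).
    ~(E -> (~E & B)): α-rule — add E, ~(~E & B).
    ~(~E & B): β-rule — branch into ~~E  //  ~B.
      branch 2.1 (add ~~E):
        ○ open, literals {C=F, E=T}.
      branch 2.2 (add ~B):
        ○ open, literals {B=F, C=F, E=T}.
0 branches closed, 6 open.
An open branch gives a countermodel: D=F, E=F (unmentioned atoms arbitrary); under it the original formula is false.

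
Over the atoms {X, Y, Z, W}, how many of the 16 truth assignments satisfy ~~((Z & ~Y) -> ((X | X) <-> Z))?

Initial set: {~~((Z & ~Y) -> ((X | X) <-> Z))}.
~~((Z & ~Y) -> ((X | X) <-> Z)): drop double negation, giving ((Z & ~Y) -> ((X | X) <-> Z)).
((Z & ~Y) -> ((X | X) <-> Z)): β-rule — branch into ~(Z & ~Y)  //  ((X | X) <-> Z).
  branch 1 (add ~(Z & ~Y)):
    ~(Z & ~Y): β-rule — branch into ~Z  //  ~~Y.
      branch 1.1 (add ~Z):
        ○ open, literals {Z=false}.
      branch 1.2 (add ~~Y):
        ○ open, literals {Y=true}.
  branch 2 (add ((X | X) <-> Z)):
    ((X | X) <-> Z): β-rule — branch into (X | X), Z  //  ~(X | X), ~Z.
      branch 2.1 (add (X | X), Z):
        (X | X): β-rule — branch into X  //  X.
          branch 2.1.1 (add X):
            ○ open, literals {X=true, Z=true}.
          branch 2.1.2 (add X):
            ○ open, literals {X=true, Z=true}.
      branch 2.2 (add ~(X | X), ~Z):
        ~(X | X): α-rule — add ~X, ~X.
        ○ open, literals {X=false, Z=false}.
0 branches closed, 5 open.
Each open branch fixes some atoms; the unmentioned ones are free. Counting distinct full assignments: branch {Z=false} (X, Y, W) contributes 8 new; branch {Y=true} (X, Z, W) contributes 4 new; branch {X=true, Z=true} (Y, W) contributes 2 new; branch {X=true, Z=true} (Y, W) contributes 0 new; branch {X=false, Z=false} (Y, W) contributes 0 new. Total: 14.

14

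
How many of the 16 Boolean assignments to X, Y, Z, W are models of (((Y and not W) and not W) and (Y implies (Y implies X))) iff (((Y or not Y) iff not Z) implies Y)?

6

Initial set: {((((Y and not W) and not W) and (Y implies (Y implies X))) iff (((Y or not Y) iff not Z) implies Y))}.
((((Y and not W) and not W) and (Y implies (Y implies X))) iff (((Y or not Y) iff not Z) implies Y)): β-rule — branch into (((Y and not W) and not W) and (Y implies (Y implies X))), (((Y or not Y) iff not Z) implies Y)  //  not (((Y and not W) and not W) and (Y implies (Y implies X))), not (((Y or not Y) iff not Z) implies Y).
  branch 1 (add (((Y and not W) and not W) and (Y implies (Y implies X))), (((Y or not Y) iff not Z) implies Y)):
    (((Y and not W) and not W) and (Y implies (Y implies X))): α-rule — add ((Y and not W) and not W), (Y implies (Y implies X)).
    ((Y and not W) and not W): α-rule — add (Y and not W), not W.
    (Y and not W): α-rule — add Y, not W.
    (((Y or not Y) iff not Z) implies Y): β-rule — branch into not ((Y or not Y) iff not Z)  //  Y.
      branch 1.1 (add not ((Y or not Y) iff not Z)):
        (Y implies (Y implies X)): β-rule — branch into not Y  //  (Y implies X).
          branch 1.1.1 (add not Y):
            × closes — contains both Y and not Y.
          branch 1.1.2 (add (Y implies X)):
            not ((Y or not Y) iff not Z): β-rule — branch into (Y or not Y), not not Z  //  not (Y or not Y), not Z.
              branch 1.1.2.1 (add (Y or not Y), not not Z):
                (Y implies X): β-rule — branch into not Y  //  X.
                  branch 1.1.2.1.1 (add not Y):
                    × closes — contains both Y and not Y.
                  branch 1.1.2.1.2 (add X):
                    (Y or not Y): β-rule — branch into Y  //  not Y.
                      branch 1.1.2.1.2.1 (add Y):
                        ○ open, literals {W=false, X=true, Y=true, Z=true}.
                      branch 1.1.2.1.2.2 (add not Y):
                        × closes — contains both Y and not Y.
              branch 1.1.2.2 (add not (Y or not Y), not Z):
                not (Y or not Y): α-rule — add not Y, not not Y.
                × closes — contains both Y and not Y.
      branch 1.2 (add Y):
        (Y implies (Y implies X)): β-rule — branch into not Y  //  (Y implies X).
          branch 1.2.1 (add not Y):
            × closes — contains both Y and not Y.
          branch 1.2.2 (add (Y implies X)):
            (Y implies X): β-rule — branch into not Y  //  X.
              branch 1.2.2.1 (add not Y):
                × closes — contains both Y and not Y.
              branch 1.2.2.2 (add X):
                ○ open, literals {W=false, X=true, Y=true}.
  branch 2 (add not (((Y and not W) and not W) and (Y implies (Y implies X))), not (((Y or not Y) iff not Z) implies Y)):
    not (((Y or not Y) iff not Z) implies Y): α-rule — add ((Y or not Y) iff not Z), not Y.
    not (((Y and not W) and not W) and (Y implies (Y implies X))): β-rule — branch into not ((Y and not W) and not W)  //  not (Y implies (Y implies X)).
      branch 2.1 (add not ((Y and not W) and not W)):
        ((Y or not Y) iff not Z): β-rule — branch into (Y or not Y), not Z  //  not (Y or not Y), not not Z.
          branch 2.1.1 (add (Y or not Y), not Z):
            not ((Y and not W) and not W): β-rule — branch into not (Y and not W)  //  not not W.
              branch 2.1.1.1 (add not (Y and not W)):
                (Y or not Y): β-rule — branch into Y  //  not Y.
                  branch 2.1.1.1.1 (add Y):
                    × closes — contains both Y and not Y.
                  branch 2.1.1.1.2 (add not Y):
                    not (Y and not W): β-rule — branch into not Y  //  not not W.
                      branch 2.1.1.1.2.1 (add not Y):
                        ○ open, literals {Y=false, Z=false}.
                      branch 2.1.1.1.2.2 (add not not W):
                        ○ open, literals {W=true, Y=false, Z=false}.
              branch 2.1.1.2 (add not not W):
                (Y or not Y): β-rule — branch into Y  //  not Y.
                  branch 2.1.1.2.1 (add Y):
                    × closes — contains both Y and not Y.
                  branch 2.1.1.2.2 (add not Y):
                    ○ open, literals {W=true, Y=false, Z=false}.
          branch 2.1.2 (add not (Y or not Y), not not Z):
            not (Y or not Y): α-rule — add not Y, not not Y.
            × closes — contains both Y and not Y.
      branch 2.2 (add not (Y implies (Y implies X))):
        not (Y implies (Y implies X)): α-rule — add Y, not (Y implies X).
        × closes — contains both Y and not Y.
10 branches closed, 5 open.
Each open branch fixes some atoms; the unmentioned ones are free. Counting distinct full assignments: branch {W=false, X=true, Y=true, Z=true} (none free) contributes 1 new; branch {W=false, X=true, Y=true} (Z) contributes 1 new; branch {Y=false, Z=false} (X, W) contributes 4 new; branch {W=true, Y=false, Z=false} (X) contributes 0 new; branch {W=true, Y=false, Z=false} (X) contributes 0 new. Total: 6.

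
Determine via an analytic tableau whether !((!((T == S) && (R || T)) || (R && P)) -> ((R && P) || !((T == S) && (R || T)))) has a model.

Unsatisfiable

Initial set: {!((!((T == S) && (R || T)) || (R && P)) -> ((R && P) || !((T == S) && (R || T))))}.
!((!((T == S) && (R || T)) || (R && P)) -> ((R && P) || !((T == S) && (R || T)))): α-rule — add (!((T == S) && (R || T)) || (R && P)), !((R && P) || !((T == S) && (R || T))).
!((R && P) || !((T == S) && (R || T))): α-rule — add !(R && P), !!((T == S) && (R || T)).
!!((T == S) && (R || T)): α-rule — add (T == S), (R || T).
(!((T == S) && (R || T)) || (R && P)): β-rule — branch into !((T == S) && (R || T))  //  (R && P).
  branch 1 (add !((T == S) && (R || T))):
    !(R && P): β-rule — branch into !R  //  !P.
      branch 1.1 (add !R):
        (T == S): β-rule — branch into T, S  //  !T, !S.
          branch 1.1.1 (add T, S):
            (R || T): β-rule — branch into R  //  T.
              branch 1.1.1.1 (add R):
                × closes — contains both R and !R.
              branch 1.1.1.2 (add T):
                !((T == S) && (R || T)): β-rule — branch into !(T == S)  //  !(R || T).
                  branch 1.1.1.2.1 (add !(T == S)):
                    !(T == S): β-rule — branch into T, !S  //  !T, S.
                      branch 1.1.1.2.1.1 (add T, !S):
                        × closes — contains both S and !S.
                      branch 1.1.1.2.1.2 (add !T, S):
                        × closes — contains both T and !T.
                  branch 1.1.1.2.2 (add !(R || T)):
                    !(R || T): α-rule — add !R, !T.
                    × closes — contains both T and !T.
          branch 1.1.2 (add !T, !S):
            (R || T): β-rule — branch into R  //  T.
              branch 1.1.2.1 (add R):
                × closes — contains both R and !R.
              branch 1.1.2.2 (add T):
                × closes — contains both T and !T.
      branch 1.2 (add !P):
        (T == S): β-rule — branch into T, S  //  !T, !S.
          branch 1.2.1 (add T, S):
            (R || T): β-rule — branch into R  //  T.
              branch 1.2.1.1 (add R):
                !((T == S) && (R || T)): β-rule — branch into !(T == S)  //  !(R || T).
                  branch 1.2.1.1.1 (add !(T == S)):
                    !(T == S): β-rule — branch into T, !S  //  !T, S.
                      branch 1.2.1.1.1.1 (add T, !S):
                        × closes — contains both S and !S.
                      branch 1.2.1.1.1.2 (add !T, S):
                        × closes — contains both T and !T.
                  branch 1.2.1.1.2 (add !(R || T)):
                    !(R || T): α-rule — add !R, !T.
                    × closes — contains both R and !R.
              branch 1.2.1.2 (add T):
                !((T == S) && (R || T)): β-rule — branch into !(T == S)  //  !(R || T).
                  branch 1.2.1.2.1 (add !(T == S)):
                    !(T == S): β-rule — branch into T, !S  //  !T, S.
                      branch 1.2.1.2.1.1 (add T, !S):
                        × closes — contains both S and !S.
                      branch 1.2.1.2.1.2 (add !T, S):
                        × closes — contains both T and !T.
                  branch 1.2.1.2.2 (add !(R || T)):
                    !(R || T): α-rule — add !R, !T.
                    × closes — contains both T and !T.
          branch 1.2.2 (add !T, !S):
            (R || T): β-rule — branch into R  //  T.
              branch 1.2.2.1 (add R):
                !((T == S) && (R || T)): β-rule — branch into !(T == S)  //  !(R || T).
                  branch 1.2.2.1.1 (add !(T == S)):
                    !(T == S): β-rule — branch into T, !S  //  !T, S.
                      branch 1.2.2.1.1.1 (add T, !S):
                        × closes — contains both T and !T.
                      branch 1.2.2.1.1.2 (add !T, S):
                        × closes — contains both S and !S.
                  branch 1.2.2.1.2 (add !(R || T)):
                    !(R || T): α-rule — add !R, !T.
                    × closes — contains both R and !R.
              branch 1.2.2.2 (add T):
                × closes — contains both T and !T.
  branch 2 (add (R && P)):
    (R && P): α-rule — add R, P.
    !(R && P): β-rule — branch into !R  //  !P.
      branch 2.1 (add !R):
        × closes — contains both R and !R.
      branch 2.2 (add !P):
        × closes — contains both P and !P.
All 18 branches close.
Every branch closed; the formula is unsatisfiable.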